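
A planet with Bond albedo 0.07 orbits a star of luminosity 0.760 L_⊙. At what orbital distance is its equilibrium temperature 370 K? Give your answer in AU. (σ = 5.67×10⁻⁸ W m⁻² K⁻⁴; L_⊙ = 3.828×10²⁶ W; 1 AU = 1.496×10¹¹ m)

d ≈ 0.476 AU

L = 0.760 × 3.828×10²⁶ = 2.91×10²⁶ W.
From T_eq⁴ = L(1−A)/(16πσd²): d = √[L(1−A)/(16πσT_eq⁴)].
d = √[2.91×10²⁶ × 0.93 / (16π × 5.67×10⁻⁸ × (370)⁴)] = 7.12×10¹⁰ m = 0.476 AU.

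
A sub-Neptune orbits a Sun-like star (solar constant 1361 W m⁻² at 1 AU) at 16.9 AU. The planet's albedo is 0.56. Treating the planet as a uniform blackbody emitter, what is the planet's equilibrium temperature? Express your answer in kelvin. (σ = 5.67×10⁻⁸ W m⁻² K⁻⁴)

T_eq ≈ 55.1 K

Flux at 16.9 AU: S = 1361/16.9² = 4.77 W m⁻².
Energy balance: absorbed = emitted ⇒ πR²·S(1−A) = 4πR²·σT_eq⁴, so T_eq⁴ = S(1−A)/(4σ).
T_eq = [4.77 × 0.44 / (4 × 5.67×10⁻⁸)]^(1/4) = (9.24×10⁶)^(1/4) = 55.1 K.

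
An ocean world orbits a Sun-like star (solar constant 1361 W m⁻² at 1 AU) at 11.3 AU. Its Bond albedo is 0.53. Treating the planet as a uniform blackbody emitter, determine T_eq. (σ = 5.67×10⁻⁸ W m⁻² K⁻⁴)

Flux at 11.3 AU: S = 1361/11.3² = 10.7 W m⁻².
Energy balance: absorbed = emitted ⇒ πR²·S(1−A) = 4πR²·σT_eq⁴, so T_eq⁴ = S(1−A)/(4σ).
T_eq = [10.7 × 0.47 / (4 × 5.67×10⁻⁸)]^(1/4) = (2.21×10⁷)^(1/4) = 68.6 K.

T_eq ≈ 68.6 K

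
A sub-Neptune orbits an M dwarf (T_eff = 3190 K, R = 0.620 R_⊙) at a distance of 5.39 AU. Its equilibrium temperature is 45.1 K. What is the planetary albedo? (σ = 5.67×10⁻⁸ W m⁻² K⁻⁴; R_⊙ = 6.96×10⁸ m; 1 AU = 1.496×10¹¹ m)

A ≈ 0.44

R_⋆ = 0.620 × 6.96×10⁸ = 4.32×10⁸ m.
d = 5.39 AU = 8.06×10¹¹ m.
L = 4πR_⋆²σT_⋆⁴ = 4π(4.32×10⁸)² × 5.67×10⁻⁸ × (3190)⁴ = 1.37×10²⁵ W.
S = L/(4πd²) = 1.68 W m⁻².
From T_eq⁴ = S(1−A)/(4σ): 1−A = 4σT_eq⁴/S.
1−A = 4 × 5.67×10⁻⁸ × (45.1)⁴ / 1.68 = 0.558.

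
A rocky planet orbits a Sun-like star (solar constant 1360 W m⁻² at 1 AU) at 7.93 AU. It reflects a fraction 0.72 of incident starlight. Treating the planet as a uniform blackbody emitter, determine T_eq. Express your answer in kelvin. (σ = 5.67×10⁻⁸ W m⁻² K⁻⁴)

T_eq ≈ 71.9 K

Flux at 7.93 AU: S = 1360/7.93² = 21.6 W m⁻².
Energy balance: absorbed = emitted ⇒ πR²·S(1−A) = 4πR²·σT_eq⁴, so T_eq⁴ = S(1−A)/(4σ).
T_eq = [21.6 × 0.28 / (4 × 5.67×10⁻⁸)]^(1/4) = (2.67×10⁷)^(1/4) = 71.9 K.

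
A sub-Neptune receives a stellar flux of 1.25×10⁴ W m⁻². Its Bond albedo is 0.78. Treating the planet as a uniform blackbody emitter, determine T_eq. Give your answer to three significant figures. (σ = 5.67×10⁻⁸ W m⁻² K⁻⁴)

Energy balance: absorbed = emitted ⇒ πR²·S(1−A) = 4πR²·σT_eq⁴, so T_eq⁴ = S(1−A)/(4σ).
T_eq = [1.25×10⁴ × 0.22 / (4 × 5.67×10⁻⁸)]^(1/4) = (1.21×10¹⁰)^(1/4) = 332 K.

T_eq ≈ 332 K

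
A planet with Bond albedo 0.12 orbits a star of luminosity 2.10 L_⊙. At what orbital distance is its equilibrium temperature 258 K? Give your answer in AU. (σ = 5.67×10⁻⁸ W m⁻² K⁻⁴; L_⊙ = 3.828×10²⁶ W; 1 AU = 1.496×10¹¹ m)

L = 2.10 × 3.828×10²⁶ = 8.04×10²⁶ W.
From T_eq⁴ = L(1−A)/(16πσd²): d = √[L(1−A)/(16πσT_eq⁴)].
d = √[8.04×10²⁶ × 0.88 / (16π × 5.67×10⁻⁸ × (258)⁴)] = 2.37×10¹¹ m = 1.58 AU.

d ≈ 1.58 AU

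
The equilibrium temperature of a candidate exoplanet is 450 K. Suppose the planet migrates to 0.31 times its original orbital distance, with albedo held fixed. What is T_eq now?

T_eq ∝ L^(1/4) · d^(−1/2).
T′ = 450 / 0.31^(1/2) = 808 K.

T_eq ≈ 808 K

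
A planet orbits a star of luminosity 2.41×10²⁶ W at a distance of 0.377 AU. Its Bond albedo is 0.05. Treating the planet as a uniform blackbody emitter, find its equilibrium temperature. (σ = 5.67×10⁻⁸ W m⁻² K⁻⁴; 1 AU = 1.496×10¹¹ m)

T_eq ≈ 399 K

d = 0.377 AU = 5.64×10¹⁰ m.
Flux: S = L/(4πd²) = 2.41×10²⁶/(4π×(5.64×10¹⁰)²) = 6030 W m⁻².
Energy balance: absorbed = emitted ⇒ πR²·S(1−A) = 4πR²·σT_eq⁴, so T_eq⁴ = S(1−A)/(4σ).
T_eq = [6030 × 0.95 / (4 × 5.67×10⁻⁸)]^(1/4) = (2.53×10¹⁰)^(1/4) = 399 K.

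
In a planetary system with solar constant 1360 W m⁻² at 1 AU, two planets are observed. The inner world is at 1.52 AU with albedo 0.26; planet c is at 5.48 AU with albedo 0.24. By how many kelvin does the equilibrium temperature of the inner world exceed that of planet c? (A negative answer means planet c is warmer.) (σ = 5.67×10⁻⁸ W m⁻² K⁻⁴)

T_eq = [S₀(1−A)/(4σd²)]^(1/4), so T ∝ (1−A)^(1/4) / √d.
T₁ = [1360×0.74/(4×5.67×10⁻⁸×1.52²)]^(1/4) = 209.34 K.
T₂ = [1360×0.76/(4×5.67×10⁻⁸×5.48²)]^(1/4) = 110.99 K.

ΔT ≈ 98.4 K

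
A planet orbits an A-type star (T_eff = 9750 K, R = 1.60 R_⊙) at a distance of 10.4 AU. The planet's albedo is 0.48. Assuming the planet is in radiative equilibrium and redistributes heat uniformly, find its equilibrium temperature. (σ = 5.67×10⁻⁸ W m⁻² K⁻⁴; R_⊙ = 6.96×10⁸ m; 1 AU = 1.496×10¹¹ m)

R_⋆ = 1.60 × 6.96×10⁸ = 1.11×10⁹ m.
d = 10.4 AU = 1.56×10¹² m.
L = 4πR_⋆²σT_⋆⁴ = 4π(1.11×10⁹)² × 5.67×10⁻⁸ × (9750)⁴ = 7.98×10²⁷ W.
S = L/(4πd²) = 263 W m⁻².
Energy balance: absorbed = emitted ⇒ πR²·S(1−A) = 4πR²·σT_eq⁴, so T_eq⁴ = S(1−A)/(4σ).
T_eq = [263 × 0.52 / (4 × 5.67×10⁻⁸)]^(1/4) = (6.02×10⁸)^(1/4) = 157 K.

T_eq ≈ 157 K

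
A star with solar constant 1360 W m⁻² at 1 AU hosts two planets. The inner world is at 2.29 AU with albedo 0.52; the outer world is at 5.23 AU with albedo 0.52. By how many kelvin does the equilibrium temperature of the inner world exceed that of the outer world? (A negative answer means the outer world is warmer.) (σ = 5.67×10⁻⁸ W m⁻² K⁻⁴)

T_eq = [S₀(1−A)/(4σd²)]^(1/4), so T ∝ (1−A)^(1/4) / √d.
T₁ = [1360×0.48/(4×5.67×10⁻⁸×2.29²)]^(1/4) = 153.06 K.
T₂ = [1360×0.48/(4×5.67×10⁻⁸×5.23²)]^(1/4) = 101.28 K.

ΔT ≈ 51.8 K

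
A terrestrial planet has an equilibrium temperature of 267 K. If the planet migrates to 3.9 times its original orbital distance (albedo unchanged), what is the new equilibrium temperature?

T_eq ∝ L^(1/4) · d^(−1/2).
T′ = 267 / 3.9^(1/2) = 135 K.

T_eq ≈ 135 K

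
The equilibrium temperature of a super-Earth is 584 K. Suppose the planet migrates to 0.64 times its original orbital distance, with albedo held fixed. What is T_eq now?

T_eq ≈ 730 K

T_eq ∝ L^(1/4) · d^(−1/2).
T′ = 584 / 0.64^(1/2) = 730 K.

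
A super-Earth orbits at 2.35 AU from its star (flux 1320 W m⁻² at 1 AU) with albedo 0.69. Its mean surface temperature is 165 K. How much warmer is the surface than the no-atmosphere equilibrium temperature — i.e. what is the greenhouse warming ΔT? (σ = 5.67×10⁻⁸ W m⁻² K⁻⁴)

S = 1320/2.35² = 239.0 W m⁻².
T_eq = [S(1−A)/(4σ)]^(1/4) = [239.0×0.31/(4×5.67×10⁻⁸)]^(1/4) = 134.4 K.
ΔT = T_surf − T_eq = 165 − 134.4.

ΔT ≈ 30.6 K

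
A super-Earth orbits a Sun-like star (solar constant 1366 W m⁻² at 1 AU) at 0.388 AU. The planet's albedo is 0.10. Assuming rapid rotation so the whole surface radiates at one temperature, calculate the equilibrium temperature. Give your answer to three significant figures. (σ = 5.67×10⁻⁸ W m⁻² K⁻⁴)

Flux at 0.388 AU: S = 1366/0.388² = 9070 W m⁻².
Energy balance: absorbed = emitted ⇒ πR²·S(1−A) = 4πR²·σT_eq⁴, so T_eq⁴ = S(1−A)/(4σ).
T_eq = [9070 × 0.90 / (4 × 5.67×10⁻⁸)]^(1/4) = (3.60×10¹⁰)^(1/4) = 436 K.

T_eq ≈ 436 K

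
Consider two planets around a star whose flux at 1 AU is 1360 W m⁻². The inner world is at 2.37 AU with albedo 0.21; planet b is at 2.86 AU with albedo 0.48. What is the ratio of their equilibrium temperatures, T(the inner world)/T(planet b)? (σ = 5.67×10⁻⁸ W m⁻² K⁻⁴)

T₁/T₂ ≈ 1.220

T_eq = [S₀(1−A)/(4σd²)]^(1/4), so T ∝ (1−A)^(1/4) / √d.
T₁ = [1360×0.79/(4×5.67×10⁻⁸×2.37²)]^(1/4) = 170.41 K.
T₂ = [1360×0.52/(4×5.67×10⁻⁸×2.86²)]^(1/4) = 139.73 K.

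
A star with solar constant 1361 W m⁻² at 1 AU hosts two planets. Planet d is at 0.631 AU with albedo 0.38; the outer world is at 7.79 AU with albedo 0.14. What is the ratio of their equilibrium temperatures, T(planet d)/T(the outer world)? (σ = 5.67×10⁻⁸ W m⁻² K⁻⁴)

T₁/T₂ ≈ 3.238

T_eq = [S₀(1−A)/(4σd²)]^(1/4), so T ∝ (1−A)^(1/4) / √d.
T₁ = [1361×0.62/(4×5.67×10⁻⁸×0.631²)]^(1/4) = 310.91 K.
T₂ = [1361×0.86/(4×5.67×10⁻⁸×7.79²)]^(1/4) = 96.03 K.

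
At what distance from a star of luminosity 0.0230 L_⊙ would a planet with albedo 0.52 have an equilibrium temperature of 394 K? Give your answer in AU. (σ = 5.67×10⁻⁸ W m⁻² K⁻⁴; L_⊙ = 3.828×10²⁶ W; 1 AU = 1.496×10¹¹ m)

L = 0.0230 × 3.828×10²⁶ = 8.80×10²⁴ W.
From T_eq⁴ = L(1−A)/(16πσd²): d = √[L(1−A)/(16πσT_eq⁴)].
d = √[8.80×10²⁴ × 0.48 / (16π × 5.67×10⁻⁸ × (394)⁴)] = 7.84×10⁹ m = 0.0524 AU.

d ≈ 0.0524 AU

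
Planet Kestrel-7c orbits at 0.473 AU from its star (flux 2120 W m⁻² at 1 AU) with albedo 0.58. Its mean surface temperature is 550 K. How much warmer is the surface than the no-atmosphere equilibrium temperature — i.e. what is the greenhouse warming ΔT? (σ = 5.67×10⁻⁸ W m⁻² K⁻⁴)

ΔT ≈ 186.0 K

S = 2120/0.473² = 9476 W m⁻².
T_eq = [S(1−A)/(4σ)]^(1/4) = [9476×0.42/(4×5.67×10⁻⁸)]^(1/4) = 364.0 K.
ΔT = T_surf − T_eq = 550 − 364.0.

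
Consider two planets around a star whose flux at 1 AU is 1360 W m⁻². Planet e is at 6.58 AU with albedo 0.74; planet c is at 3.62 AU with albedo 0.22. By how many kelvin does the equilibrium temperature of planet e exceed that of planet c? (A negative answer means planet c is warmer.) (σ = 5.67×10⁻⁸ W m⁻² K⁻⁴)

T_eq = [S₀(1−A)/(4σd²)]^(1/4), so T ∝ (1−A)^(1/4) / √d.
T₁ = [1360×0.26/(4×5.67×10⁻⁸×6.58²)]^(1/4) = 77.46 K.
T₂ = [1360×0.78/(4×5.67×10⁻⁸×3.62²)]^(1/4) = 137.45 K.

ΔT ≈ -60.0 K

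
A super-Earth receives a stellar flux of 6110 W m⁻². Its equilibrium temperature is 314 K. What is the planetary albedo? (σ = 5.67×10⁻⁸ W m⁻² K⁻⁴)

From T_eq⁴ = S(1−A)/(4σ): 1−A = 4σT_eq⁴/S.
1−A = 4 × 5.67×10⁻⁸ × (314)⁴ / 6110 = 0.361.

A ≈ 0.64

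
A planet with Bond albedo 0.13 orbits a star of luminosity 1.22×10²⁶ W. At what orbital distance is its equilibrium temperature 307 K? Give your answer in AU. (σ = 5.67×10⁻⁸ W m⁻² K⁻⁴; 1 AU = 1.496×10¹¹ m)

d ≈ 0.433 AU

From T_eq⁴ = L(1−A)/(16πσd²): d = √[L(1−A)/(16πσT_eq⁴)].
d = √[1.22×10²⁶ × 0.87 / (16π × 5.67×10⁻⁸ × (307)⁴)] = 6.47×10¹⁰ m = 0.433 AU.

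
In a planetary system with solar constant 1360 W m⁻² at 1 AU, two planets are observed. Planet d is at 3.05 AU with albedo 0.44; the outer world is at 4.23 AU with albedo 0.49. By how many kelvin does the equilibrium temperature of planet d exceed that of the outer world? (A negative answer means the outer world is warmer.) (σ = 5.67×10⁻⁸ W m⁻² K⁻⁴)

ΔT ≈ 23.5 K

T_eq = [S₀(1−A)/(4σd²)]^(1/4), so T ∝ (1−A)^(1/4) / √d.
T₁ = [1360×0.56/(4×5.67×10⁻⁸×3.05²)]^(1/4) = 137.84 K.
T₂ = [1360×0.51/(4×5.67×10⁻⁸×4.23²)]^(1/4) = 114.34 K.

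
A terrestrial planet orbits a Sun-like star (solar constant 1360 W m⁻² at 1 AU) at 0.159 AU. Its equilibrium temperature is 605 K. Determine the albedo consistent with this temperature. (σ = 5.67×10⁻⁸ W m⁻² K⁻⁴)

A ≈ 0.44

Flux at 0.159 AU: S = 1360/0.159² = 5.38×10⁴ W m⁻².
From T_eq⁴ = S(1−A)/(4σ): 1−A = 4σT_eq⁴/S.
1−A = 4 × 5.67×10⁻⁸ × (605)⁴ / 5.38×10⁴ = 0.565.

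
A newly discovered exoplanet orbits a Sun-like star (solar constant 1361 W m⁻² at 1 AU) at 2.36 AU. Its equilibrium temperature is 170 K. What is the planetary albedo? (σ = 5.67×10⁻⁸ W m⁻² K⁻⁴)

A ≈ 0.22

Flux at 2.36 AU: S = 1361/2.36² = 244 W m⁻².
From T_eq⁴ = S(1−A)/(4σ): 1−A = 4σT_eq⁴/S.
1−A = 4 × 5.67×10⁻⁸ × (170)⁴ / 244 = 0.775.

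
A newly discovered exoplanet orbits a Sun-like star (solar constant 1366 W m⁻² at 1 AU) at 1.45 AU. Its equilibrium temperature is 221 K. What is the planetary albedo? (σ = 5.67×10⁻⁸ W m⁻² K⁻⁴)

Flux at 1.45 AU: S = 1366/1.45² = 650 W m⁻².
From T_eq⁴ = S(1−A)/(4σ): 1−A = 4σT_eq⁴/S.
1−A = 4 × 5.67×10⁻⁸ × (221)⁴ / 650 = 0.833.

A ≈ 0.17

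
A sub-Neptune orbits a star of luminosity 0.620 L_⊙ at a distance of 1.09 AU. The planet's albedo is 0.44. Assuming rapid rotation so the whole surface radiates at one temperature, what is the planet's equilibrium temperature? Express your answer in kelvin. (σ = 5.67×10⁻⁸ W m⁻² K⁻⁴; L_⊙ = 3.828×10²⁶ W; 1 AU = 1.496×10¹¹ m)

d = 1.09 AU = 1.63×10¹¹ m.
L = 0.620 × 3.828×10²⁶ = 2.37×10²⁶ W.
Flux: S = L/(4πd²) = 2.37×10²⁶/(4π×(1.63×10¹¹)²) = 710 W m⁻².
Energy balance: absorbed = emitted ⇒ πR²·S(1−A) = 4πR²·σT_eq⁴, so T_eq⁴ = S(1−A)/(4σ).
T_eq = [710 × 0.56 / (4 × 5.67×10⁻⁸)]^(1/4) = (1.75×10⁹)^(1/4) = 205 K.

T_eq ≈ 205 K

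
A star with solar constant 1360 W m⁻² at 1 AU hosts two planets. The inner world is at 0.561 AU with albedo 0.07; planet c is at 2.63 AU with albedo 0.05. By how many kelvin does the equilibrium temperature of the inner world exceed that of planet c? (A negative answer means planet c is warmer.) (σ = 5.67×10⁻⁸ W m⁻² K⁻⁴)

T_eq = [S₀(1−A)/(4σd²)]^(1/4), so T ∝ (1−A)^(1/4) / √d.
T₁ = [1360×0.93/(4×5.67×10⁻⁸×0.561²)]^(1/4) = 364.85 K.
T₂ = [1360×0.95/(4×5.67×10⁻⁸×2.63²)]^(1/4) = 169.41 K.

ΔT ≈ 195.4 K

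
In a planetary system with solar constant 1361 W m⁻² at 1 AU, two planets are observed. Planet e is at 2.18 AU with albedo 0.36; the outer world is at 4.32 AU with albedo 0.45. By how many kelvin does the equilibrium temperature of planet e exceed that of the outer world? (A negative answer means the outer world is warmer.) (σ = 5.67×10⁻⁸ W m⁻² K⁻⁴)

T_eq = [S₀(1−A)/(4σd²)]^(1/4), so T ∝ (1−A)^(1/4) / √d.
T₁ = [1361×0.64/(4×5.67×10⁻⁸×2.18²)]^(1/4) = 168.61 K.
T₂ = [1361×0.55/(4×5.67×10⁻⁸×4.32²)]^(1/4) = 115.32 K.

ΔT ≈ 53.3 K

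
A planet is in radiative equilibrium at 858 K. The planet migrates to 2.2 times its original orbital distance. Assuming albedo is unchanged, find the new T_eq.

T_eq ∝ L^(1/4) · d^(−1/2).
T′ = 858 / 2.2^(1/2) = 578 K.

T_eq ≈ 578 K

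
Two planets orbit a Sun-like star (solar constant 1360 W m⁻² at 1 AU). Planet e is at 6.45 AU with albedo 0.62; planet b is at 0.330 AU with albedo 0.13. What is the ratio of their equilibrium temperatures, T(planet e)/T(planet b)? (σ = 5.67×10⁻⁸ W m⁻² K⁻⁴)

T₁/T₂ ≈ 0.184

T_eq = [S₀(1−A)/(4σd²)]^(1/4), so T ∝ (1−A)^(1/4) / √d.
T₁ = [1360×0.38/(4×5.67×10⁻⁸×6.45²)]^(1/4) = 86.03 K.
T₂ = [1360×0.87/(4×5.67×10⁻⁸×0.330²)]^(1/4) = 467.84 K.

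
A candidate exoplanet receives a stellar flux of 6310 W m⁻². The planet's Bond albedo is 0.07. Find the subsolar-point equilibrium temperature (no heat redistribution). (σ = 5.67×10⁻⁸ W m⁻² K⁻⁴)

At the subsolar point the surface absorbs S(1−A) and emits σT⁴ per unit area — no factor of 4, since only the local patch is in balance.
T = [6310 × 0.93 / 5.67×10⁻⁸]^(1/4) = (1.03×10¹¹)^(1/4) = 567 K.

T_ss ≈ 567 K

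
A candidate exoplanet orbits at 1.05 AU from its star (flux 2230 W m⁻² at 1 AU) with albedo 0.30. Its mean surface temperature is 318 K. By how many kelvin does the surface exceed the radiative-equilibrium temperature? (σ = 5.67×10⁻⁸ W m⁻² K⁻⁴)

S = 2230/1.05² = 2023 W m⁻².
T_eq = [S(1−A)/(4σ)]^(1/4) = [2023×0.70/(4×5.67×10⁻⁸)]^(1/4) = 281.1 K.
ΔT = T_surf − T_eq = 318 − 281.1.

ΔT ≈ 36.9 K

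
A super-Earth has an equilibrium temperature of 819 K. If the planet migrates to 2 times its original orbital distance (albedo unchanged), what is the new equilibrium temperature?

T_eq ∝ L^(1/4) · d^(−1/2).
T′ = 819 / 2^(1/2) = 579 K.

T_eq ≈ 579 K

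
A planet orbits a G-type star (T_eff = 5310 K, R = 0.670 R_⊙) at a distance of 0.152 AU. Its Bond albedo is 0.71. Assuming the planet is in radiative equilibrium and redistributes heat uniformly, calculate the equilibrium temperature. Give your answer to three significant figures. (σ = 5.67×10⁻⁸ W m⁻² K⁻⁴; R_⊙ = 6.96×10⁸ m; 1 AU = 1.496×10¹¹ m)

T_eq ≈ 395 K

R_⋆ = 0.670 × 6.96×10⁸ = 4.66×10⁸ m.
d = 0.152 AU = 2.27×10¹⁰ m.
L = 4πR_⋆²σT_⋆⁴ = 4π(4.66×10⁸)² × 5.67×10⁻⁸ × (5310)⁴ = 1.23×10²⁶ W.
S = L/(4πd²) = 1.90×10⁴ W m⁻².
Energy balance: absorbed = emitted ⇒ πR²·S(1−A) = 4πR²·σT_eq⁴, so T_eq⁴ = S(1−A)/(4σ).
T_eq = [1.90×10⁴ × 0.29 / (4 × 5.67×10⁻⁸)]^(1/4) = (2.42×10¹⁰)^(1/4) = 395 K.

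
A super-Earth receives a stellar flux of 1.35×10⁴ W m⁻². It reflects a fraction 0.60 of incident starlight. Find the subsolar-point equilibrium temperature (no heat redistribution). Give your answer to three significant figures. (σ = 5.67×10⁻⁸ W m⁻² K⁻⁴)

T_ss ≈ 556 K

At the subsolar point the surface absorbs S(1−A) and emits σT⁴ per unit area — no factor of 4, since only the local patch is in balance.
T = [1.35×10⁴ × 0.40 / 5.67×10⁻⁸]^(1/4) = (9.52×10¹⁰)^(1/4) = 556 K.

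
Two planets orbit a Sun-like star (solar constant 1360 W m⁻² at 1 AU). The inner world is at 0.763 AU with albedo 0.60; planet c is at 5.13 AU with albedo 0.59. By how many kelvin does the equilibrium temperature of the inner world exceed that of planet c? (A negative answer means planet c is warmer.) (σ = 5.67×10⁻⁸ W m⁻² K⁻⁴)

ΔT ≈ 155.0 K

T_eq = [S₀(1−A)/(4σd²)]^(1/4), so T ∝ (1−A)^(1/4) / √d.
T₁ = [1360×0.40/(4×5.67×10⁻⁸×0.763²)]^(1/4) = 253.35 K.
T₂ = [1360×0.41/(4×5.67×10⁻⁸×5.13²)]^(1/4) = 98.31 K.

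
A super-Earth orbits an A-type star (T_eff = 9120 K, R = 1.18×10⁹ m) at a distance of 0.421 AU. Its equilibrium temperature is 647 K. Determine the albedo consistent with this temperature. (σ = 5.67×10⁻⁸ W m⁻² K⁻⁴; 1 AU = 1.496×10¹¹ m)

d = 0.421 AU = 6.30×10¹⁰ m.
L = 4πR_⋆²σT_⋆⁴ = 4π(1.18×10⁹)² × 5.67×10⁻⁸ × (9120)⁴ = 6.86×10²⁷ W.
S = L/(4πd²) = 1.38×10⁵ W m⁻².
From T_eq⁴ = S(1−A)/(4σ): 1−A = 4σT_eq⁴/S.
1−A = 4 × 5.67×10⁻⁸ × (647)⁴ / 1.38×10⁵ = 0.289.

A ≈ 0.71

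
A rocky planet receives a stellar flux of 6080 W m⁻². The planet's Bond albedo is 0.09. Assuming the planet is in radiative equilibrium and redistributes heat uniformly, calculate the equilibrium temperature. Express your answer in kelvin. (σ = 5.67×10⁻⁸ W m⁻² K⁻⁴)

T_eq ≈ 395 K

Energy balance: absorbed = emitted ⇒ πR²·S(1−A) = 4πR²·σT_eq⁴, so T_eq⁴ = S(1−A)/(4σ).
T_eq = [6080 × 0.91 / (4 × 5.67×10⁻⁸)]^(1/4) = (2.44×10¹⁰)^(1/4) = 395 K.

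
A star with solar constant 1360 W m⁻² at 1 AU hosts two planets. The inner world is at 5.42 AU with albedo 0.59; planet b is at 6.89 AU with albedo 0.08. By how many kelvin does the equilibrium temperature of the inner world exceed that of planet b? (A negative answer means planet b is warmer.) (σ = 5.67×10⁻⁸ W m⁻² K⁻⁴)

ΔT ≈ -8.2 K

T_eq = [S₀(1−A)/(4σd²)]^(1/4), so T ∝ (1−A)^(1/4) / √d.
T₁ = [1360×0.41/(4×5.67×10⁻⁸×5.42²)]^(1/4) = 95.65 K.
T₂ = [1360×0.92/(4×5.67×10⁻⁸×6.89²)]^(1/4) = 103.83 K.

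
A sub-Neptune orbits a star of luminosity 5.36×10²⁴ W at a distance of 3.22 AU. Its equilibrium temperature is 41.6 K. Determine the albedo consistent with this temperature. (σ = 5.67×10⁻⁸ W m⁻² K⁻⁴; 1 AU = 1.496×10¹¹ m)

d = 3.22 AU = 4.82×10¹¹ m.
Flux: S = L/(4πd²) = 5.36×10²⁴/(4π×(4.82×10¹¹)²) = 1.84 W m⁻².
From T_eq⁴ = S(1−A)/(4σ): 1−A = 4σT_eq⁴/S.
1−A = 4 × 5.67×10⁻⁸ × (41.6)⁴ / 1.84 = 0.370.

A ≈ 0.63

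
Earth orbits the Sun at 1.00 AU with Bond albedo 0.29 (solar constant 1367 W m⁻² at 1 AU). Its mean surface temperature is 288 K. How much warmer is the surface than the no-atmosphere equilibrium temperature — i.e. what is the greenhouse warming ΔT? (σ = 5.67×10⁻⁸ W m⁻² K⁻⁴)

ΔT ≈ 32.2 K

S = 1367/1.00² = 1367 W m⁻².
T_eq = [S(1−A)/(4σ)]^(1/4) = [1367×0.71/(4×5.67×10⁻⁸)]^(1/4) = 255.8 K.
ΔT = T_surf − T_eq = 288 − 255.8.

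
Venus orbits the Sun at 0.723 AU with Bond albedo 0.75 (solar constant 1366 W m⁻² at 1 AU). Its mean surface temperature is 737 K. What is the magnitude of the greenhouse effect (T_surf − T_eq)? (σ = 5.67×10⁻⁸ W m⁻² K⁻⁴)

ΔT ≈ 505.3 K

S = 1366/0.723² = 2613 W m⁻².
T_eq = [S(1−A)/(4σ)]^(1/4) = [2613×0.25/(4×5.67×10⁻⁸)]^(1/4) = 231.7 K.
ΔT = T_surf − T_eq = 737 − 231.7.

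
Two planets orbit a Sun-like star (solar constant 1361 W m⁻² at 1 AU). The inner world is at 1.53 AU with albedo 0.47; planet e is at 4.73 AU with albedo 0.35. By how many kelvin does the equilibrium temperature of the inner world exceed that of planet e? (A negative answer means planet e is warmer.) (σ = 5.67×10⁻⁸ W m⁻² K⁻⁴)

T_eq = [S₀(1−A)/(4σd²)]^(1/4), so T ∝ (1−A)^(1/4) / √d.
T₁ = [1361×0.53/(4×5.67×10⁻⁸×1.53²)]^(1/4) = 191.99 K.
T₂ = [1361×0.65/(4×5.67×10⁻⁸×4.73²)]^(1/4) = 114.91 K.

ΔT ≈ 77.1 K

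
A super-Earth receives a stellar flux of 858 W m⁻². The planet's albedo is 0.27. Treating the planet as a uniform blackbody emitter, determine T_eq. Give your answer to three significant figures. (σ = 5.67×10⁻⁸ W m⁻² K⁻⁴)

T_eq ≈ 229 K

Energy balance: absorbed = emitted ⇒ πR²·S(1−A) = 4πR²·σT_eq⁴, so T_eq⁴ = S(1−A)/(4σ).
T_eq = [858 × 0.73 / (4 × 5.67×10⁻⁸)]^(1/4) = (2.76×10⁹)^(1/4) = 229 K.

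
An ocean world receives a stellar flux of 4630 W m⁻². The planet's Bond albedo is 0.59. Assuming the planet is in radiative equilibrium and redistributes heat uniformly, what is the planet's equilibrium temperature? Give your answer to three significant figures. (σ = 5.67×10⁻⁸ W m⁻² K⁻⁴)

T_eq ≈ 302 K

Energy balance: absorbed = emitted ⇒ πR²·S(1−A) = 4πR²·σT_eq⁴, so T_eq⁴ = S(1−A)/(4σ).
T_eq = [4630 × 0.41 / (4 × 5.67×10⁻⁸)]^(1/4) = (8.37×10⁹)^(1/4) = 302 K.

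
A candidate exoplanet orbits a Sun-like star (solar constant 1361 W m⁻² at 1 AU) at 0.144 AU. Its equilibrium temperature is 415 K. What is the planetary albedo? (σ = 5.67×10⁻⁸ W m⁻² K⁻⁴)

Flux at 0.144 AU: S = 1361/0.144² = 6.56×10⁴ W m⁻².
From T_eq⁴ = S(1−A)/(4σ): 1−A = 4σT_eq⁴/S.
1−A = 4 × 5.67×10⁻⁸ × (415)⁴ / 6.56×10⁴ = 0.102.

A ≈ 0.90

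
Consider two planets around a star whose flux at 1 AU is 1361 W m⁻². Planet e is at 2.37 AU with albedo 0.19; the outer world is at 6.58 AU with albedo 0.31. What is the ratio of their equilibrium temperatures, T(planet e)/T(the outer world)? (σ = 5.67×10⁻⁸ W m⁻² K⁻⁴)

T₁/T₂ ≈ 1.734

T_eq = [S₀(1−A)/(4σd²)]^(1/4), so T ∝ (1−A)^(1/4) / √d.
T₁ = [1361×0.81/(4×5.67×10⁻⁸×2.37²)]^(1/4) = 171.51 K.
T₂ = [1361×0.69/(4×5.67×10⁻⁸×6.58²)]^(1/4) = 98.89 K.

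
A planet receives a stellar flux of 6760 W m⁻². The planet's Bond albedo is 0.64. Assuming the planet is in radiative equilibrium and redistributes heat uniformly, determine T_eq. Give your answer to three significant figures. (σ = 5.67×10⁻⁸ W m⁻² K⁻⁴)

T_eq ≈ 322 K

Energy balance: absorbed = emitted ⇒ πR²·S(1−A) = 4πR²·σT_eq⁴, so T_eq⁴ = S(1−A)/(4σ).
T_eq = [6760 × 0.36 / (4 × 5.67×10⁻⁸)]^(1/4) = (1.07×10¹⁰)^(1/4) = 322 K.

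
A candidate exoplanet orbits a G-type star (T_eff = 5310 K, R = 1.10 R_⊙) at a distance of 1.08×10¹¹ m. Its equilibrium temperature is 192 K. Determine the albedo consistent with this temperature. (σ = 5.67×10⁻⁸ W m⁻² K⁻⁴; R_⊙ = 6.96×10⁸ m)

R_⋆ = 1.10 × 6.96×10⁸ = 7.66×10⁸ m.
L = 4πR_⋆²σT_⋆⁴ = 4π(7.66×10⁸)² × 5.67×10⁻⁸ × (5310)⁴ = 3.32×10²⁶ W.
S = L/(4πd²) = 2270 W m⁻².
From T_eq⁴ = S(1−A)/(4σ): 1−A = 4σT_eq⁴/S.
1−A = 4 × 5.67×10⁻⁸ × (192)⁴ / 2270 = 0.136.

A ≈ 0.86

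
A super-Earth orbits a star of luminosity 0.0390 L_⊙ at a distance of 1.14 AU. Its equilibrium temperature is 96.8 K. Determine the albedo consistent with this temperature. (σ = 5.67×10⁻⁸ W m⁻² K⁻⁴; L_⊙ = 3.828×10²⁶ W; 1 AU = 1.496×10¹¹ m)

A ≈ 0.51

d = 1.14 AU = 1.71×10¹¹ m.
L = 0.0390 × 3.828×10²⁶ = 1.49×10²⁵ W.
Flux: S = L/(4πd²) = 1.49×10²⁵/(4π×(1.71×10¹¹)²) = 40.8 W m⁻².
From T_eq⁴ = S(1−A)/(4σ): 1−A = 4σT_eq⁴/S.
1−A = 4 × 5.67×10⁻⁸ × (96.8)⁴ / 40.8 = 0.488.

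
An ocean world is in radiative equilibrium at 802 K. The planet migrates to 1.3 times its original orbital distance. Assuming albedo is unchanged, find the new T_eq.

T_eq ∝ L^(1/4) · d^(−1/2).
T′ = 802 / 1.3^(1/2) = 703 K.

T_eq ≈ 703 K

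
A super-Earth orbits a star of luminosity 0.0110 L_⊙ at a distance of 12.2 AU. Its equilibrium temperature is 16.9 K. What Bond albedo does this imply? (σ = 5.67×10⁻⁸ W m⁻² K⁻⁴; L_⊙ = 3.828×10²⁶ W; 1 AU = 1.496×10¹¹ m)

A ≈ 0.82

d = 12.2 AU = 1.83×10¹² m.
L = 0.0110 × 3.828×10²⁶ = 4.21×10²⁴ W.
Flux: S = L/(4πd²) = 4.21×10²⁴/(4π×(1.83×10¹²)²) = 0.101 W m⁻².
From T_eq⁴ = S(1−A)/(4σ): 1−A = 4σT_eq⁴/S.
1−A = 4 × 5.67×10⁻⁸ × (16.9)⁴ / 0.101 = 0.184.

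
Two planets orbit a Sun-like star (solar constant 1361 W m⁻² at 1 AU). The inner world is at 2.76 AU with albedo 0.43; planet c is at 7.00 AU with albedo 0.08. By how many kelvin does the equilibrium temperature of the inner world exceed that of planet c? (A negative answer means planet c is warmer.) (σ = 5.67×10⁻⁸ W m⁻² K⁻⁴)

T_eq = [S₀(1−A)/(4σd²)]^(1/4), so T ∝ (1−A)^(1/4) / √d.
T₁ = [1361×0.57/(4×5.67×10⁻⁸×2.76²)]^(1/4) = 145.57 K.
T₂ = [1361×0.92/(4×5.67×10⁻⁸×7.00²)]^(1/4) = 103.03 K.

ΔT ≈ 42.5 K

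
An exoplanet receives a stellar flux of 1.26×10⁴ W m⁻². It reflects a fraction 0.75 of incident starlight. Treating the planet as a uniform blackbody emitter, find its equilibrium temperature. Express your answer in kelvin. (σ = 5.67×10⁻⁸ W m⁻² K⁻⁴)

Energy balance: absorbed = emitted ⇒ πR²·S(1−A) = 4πR²·σT_eq⁴, so T_eq⁴ = S(1−A)/(4σ).
T_eq = [1.26×10⁴ × 0.25 / (4 × 5.67×10⁻⁸)]^(1/4) = (1.39×10¹⁰)^(1/4) = 343 K.

T_eq ≈ 343 K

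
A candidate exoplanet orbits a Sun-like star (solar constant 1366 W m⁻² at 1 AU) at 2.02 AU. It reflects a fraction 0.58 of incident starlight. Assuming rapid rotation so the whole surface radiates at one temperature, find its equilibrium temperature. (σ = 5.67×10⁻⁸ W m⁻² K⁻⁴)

T_eq ≈ 158 K

Flux at 2.02 AU: S = 1366/2.02² = 335 W m⁻².
Energy balance: absorbed = emitted ⇒ πR²·S(1−A) = 4πR²·σT_eq⁴, so T_eq⁴ = S(1−A)/(4σ).
T_eq = [335 × 0.42 / (4 × 5.67×10⁻⁸)]^(1/4) = (6.20×10⁸)^(1/4) = 158 K.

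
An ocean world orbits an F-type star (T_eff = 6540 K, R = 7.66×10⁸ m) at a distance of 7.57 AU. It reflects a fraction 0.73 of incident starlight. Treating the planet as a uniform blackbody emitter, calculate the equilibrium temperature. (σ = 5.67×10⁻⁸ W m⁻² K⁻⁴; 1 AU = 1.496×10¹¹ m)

T_eq ≈ 86.7 K

d = 7.57 AU = 1.13×10¹² m.
L = 4πR_⋆²σT_⋆⁴ = 4π(7.66×10⁸)² × 5.67×10⁻⁸ × (6540)⁴ = 7.65×10²⁶ W.
S = L/(4πd²) = 47.5 W m⁻².
Energy balance: absorbed = emitted ⇒ πR²·S(1−A) = 4πR²·σT_eq⁴, so T_eq⁴ = S(1−A)/(4σ).
T_eq = [47.5 × 0.27 / (4 × 5.67×10⁻⁸)]^(1/4) = (5.65×10⁷)^(1/4) = 86.7 K.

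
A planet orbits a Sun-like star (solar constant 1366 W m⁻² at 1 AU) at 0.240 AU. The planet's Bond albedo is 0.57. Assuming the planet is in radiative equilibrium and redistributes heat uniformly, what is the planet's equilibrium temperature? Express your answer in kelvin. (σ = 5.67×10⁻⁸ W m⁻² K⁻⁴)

T_eq ≈ 460 K

Flux at 0.240 AU: S = 1366/0.240² = 2.37×10⁴ W m⁻².
Energy balance: absorbed = emitted ⇒ πR²·S(1−A) = 4πR²·σT_eq⁴, so T_eq⁴ = S(1−A)/(4σ).
T_eq = [2.37×10⁴ × 0.43 / (4 × 5.67×10⁻⁸)]^(1/4) = (4.50×10¹⁰)^(1/4) = 460 K.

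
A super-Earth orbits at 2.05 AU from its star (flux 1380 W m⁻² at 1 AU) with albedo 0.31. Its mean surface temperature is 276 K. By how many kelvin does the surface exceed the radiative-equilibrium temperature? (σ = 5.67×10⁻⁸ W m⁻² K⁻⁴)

ΔT ≈ 98.2 K

S = 1380/2.05² = 328.4 W m⁻².
T_eq = [S(1−A)/(4σ)]^(1/4) = [328.4×0.69/(4×5.67×10⁻⁸)]^(1/4) = 177.8 K.
ΔT = T_surf − T_eq = 276 − 177.8.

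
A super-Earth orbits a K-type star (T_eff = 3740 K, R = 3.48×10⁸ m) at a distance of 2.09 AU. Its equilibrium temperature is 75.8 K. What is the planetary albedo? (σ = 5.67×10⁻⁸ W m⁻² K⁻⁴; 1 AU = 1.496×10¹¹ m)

A ≈ 0.46

d = 2.09 AU = 3.13×10¹¹ m.
L = 4πR_⋆²σT_⋆⁴ = 4π(3.48×10⁸)² × 5.67×10⁻⁸ × (3740)⁴ = 1.69×10²⁵ W.
S = L/(4πd²) = 13.7 W m⁻².
From T_eq⁴ = S(1−A)/(4σ): 1−A = 4σT_eq⁴/S.
1−A = 4 × 5.67×10⁻⁸ × (75.8)⁴ / 13.7 = 0.545.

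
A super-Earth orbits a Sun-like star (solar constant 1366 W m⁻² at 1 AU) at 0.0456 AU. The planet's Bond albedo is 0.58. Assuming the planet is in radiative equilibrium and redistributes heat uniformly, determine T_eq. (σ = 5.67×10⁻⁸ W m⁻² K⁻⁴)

T_eq ≈ 1050 K

Flux at 0.0456 AU: S = 1366/0.0456² = 6.57×10⁵ W m⁻².
Energy balance: absorbed = emitted ⇒ πR²·S(1−A) = 4πR²·σT_eq⁴, so T_eq⁴ = S(1−A)/(4σ).
T_eq = [6.57×10⁵ × 0.42 / (4 × 5.67×10⁻⁸)]^(1/4) = (1.22×10¹²)^(1/4) = 1050 K.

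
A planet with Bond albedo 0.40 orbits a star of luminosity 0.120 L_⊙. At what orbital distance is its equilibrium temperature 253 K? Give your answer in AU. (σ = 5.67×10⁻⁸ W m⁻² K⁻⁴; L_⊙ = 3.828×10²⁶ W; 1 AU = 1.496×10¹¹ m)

d ≈ 0.325 AU

L = 0.120 × 3.828×10²⁶ = 4.59×10²⁵ W.
From T_eq⁴ = L(1−A)/(16πσd²): d = √[L(1−A)/(16πσT_eq⁴)].
d = √[4.59×10²⁵ × 0.60 / (16π × 5.67×10⁻⁸ × (253)⁴)] = 4.86×10¹⁰ m = 0.325 AU.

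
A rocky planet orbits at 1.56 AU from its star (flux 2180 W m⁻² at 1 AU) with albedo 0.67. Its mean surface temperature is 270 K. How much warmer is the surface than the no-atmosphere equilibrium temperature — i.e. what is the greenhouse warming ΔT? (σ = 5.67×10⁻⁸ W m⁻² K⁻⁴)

ΔT ≈ 80.0 K

S = 2180/1.56² = 895.8 W m⁻².
T_eq = [S(1−A)/(4σ)]^(1/4) = [895.8×0.33/(4×5.67×10⁻⁸)]^(1/4) = 190.0 K.
ΔT = T_surf − T_eq = 270 − 190.0.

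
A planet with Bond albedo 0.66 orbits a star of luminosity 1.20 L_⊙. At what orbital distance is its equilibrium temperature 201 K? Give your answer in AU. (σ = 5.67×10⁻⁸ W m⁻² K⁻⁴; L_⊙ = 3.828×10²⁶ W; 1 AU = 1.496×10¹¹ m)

L = 1.20 × 3.828×10²⁶ = 4.59×10²⁶ W.
From T_eq⁴ = L(1−A)/(16πσd²): d = √[L(1−A)/(16πσT_eq⁴)].
d = √[4.59×10²⁶ × 0.34 / (16π × 5.67×10⁻⁸ × (201)⁴)] = 1.83×10¹¹ m = 1.22 AU.

d ≈ 1.22 AU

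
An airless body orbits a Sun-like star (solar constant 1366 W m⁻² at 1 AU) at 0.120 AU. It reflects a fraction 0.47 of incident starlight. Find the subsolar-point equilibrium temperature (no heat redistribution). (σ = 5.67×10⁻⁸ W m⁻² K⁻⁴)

Flux at 0.120 AU: S = 1366/0.120² = 9.49×10⁴ W m⁻².
At the subsolar point the surface absorbs S(1−A) and emits σT⁴ per unit area — no factor of 4, since only the local patch is in balance.
T = [9.49×10⁴ × 0.53 / 5.67×10⁻⁸]^(1/4) = (8.87×10¹¹)^(1/4) = 970 K.

T_ss ≈ 970 K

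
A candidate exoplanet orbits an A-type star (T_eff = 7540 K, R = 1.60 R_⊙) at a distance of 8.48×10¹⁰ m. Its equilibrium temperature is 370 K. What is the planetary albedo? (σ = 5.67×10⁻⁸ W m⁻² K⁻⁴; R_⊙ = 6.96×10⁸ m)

R_⋆ = 1.60 × 6.96×10⁸ = 1.11×10⁹ m.
L = 4πR_⋆²σT_⋆⁴ = 4π(1.11×10⁹)² × 5.67×10⁻⁸ × (7540)⁴ = 2.86×10²⁷ W.
S = L/(4πd²) = 3.16×10⁴ W m⁻².
From T_eq⁴ = S(1−A)/(4σ): 1−A = 4σT_eq⁴/S.
1−A = 4 × 5.67×10⁻⁸ × (370)⁴ / 3.16×10⁴ = 0.134.

A ≈ 0.87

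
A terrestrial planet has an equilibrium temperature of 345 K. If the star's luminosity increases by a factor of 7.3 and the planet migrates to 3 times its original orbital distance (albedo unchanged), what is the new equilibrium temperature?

T_eq ≈ 327 K

T_eq ∝ L^(1/4) · d^(−1/2).
T′ = 345 × 7.3^(1/4) / 3^(1/2) = 327 K.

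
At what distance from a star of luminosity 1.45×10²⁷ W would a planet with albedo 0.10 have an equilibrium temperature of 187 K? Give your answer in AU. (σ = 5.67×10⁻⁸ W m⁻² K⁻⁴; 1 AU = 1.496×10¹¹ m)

From T_eq⁴ = L(1−A)/(16πσd²): d = √[L(1−A)/(16πσT_eq⁴)].
d = √[1.45×10²⁷ × 0.90 / (16π × 5.67×10⁻⁸ × (187)⁴)] = 6.12×10¹¹ m = 4.09 AU.

d ≈ 4.09 AU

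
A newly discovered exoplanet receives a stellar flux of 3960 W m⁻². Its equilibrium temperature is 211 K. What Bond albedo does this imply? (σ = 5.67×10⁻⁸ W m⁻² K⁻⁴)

A ≈ 0.89

From T_eq⁴ = S(1−A)/(4σ): 1−A = 4σT_eq⁴/S.
1−A = 4 × 5.67×10⁻⁸ × (211)⁴ / 3960 = 0.114.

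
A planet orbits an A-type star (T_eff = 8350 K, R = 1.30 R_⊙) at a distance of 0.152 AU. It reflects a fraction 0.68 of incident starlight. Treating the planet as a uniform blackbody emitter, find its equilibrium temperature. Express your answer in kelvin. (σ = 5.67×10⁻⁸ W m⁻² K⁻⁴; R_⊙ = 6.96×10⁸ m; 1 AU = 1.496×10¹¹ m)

R_⋆ = 1.30 × 6.96×10⁸ = 9.05×10⁸ m.
d = 0.152 AU = 2.27×10¹⁰ m.
L = 4πR_⋆²σT_⋆⁴ = 4π(9.05×10⁸)² × 5.67×10⁻⁸ × (8350)⁴ = 2.84×10²⁷ W.
S = L/(4πd²) = 4.36×10⁵ W m⁻².
Energy balance: absorbed = emitted ⇒ πR²·S(1−A) = 4πR²·σT_eq⁴, so T_eq⁴ = S(1−A)/(4σ).
T_eq = [4.36×10⁵ × 0.32 / (4 × 5.67×10⁻⁸)]^(1/4) = (6.16×10¹¹)^(1/4) = 886 K.

T_eq ≈ 886 K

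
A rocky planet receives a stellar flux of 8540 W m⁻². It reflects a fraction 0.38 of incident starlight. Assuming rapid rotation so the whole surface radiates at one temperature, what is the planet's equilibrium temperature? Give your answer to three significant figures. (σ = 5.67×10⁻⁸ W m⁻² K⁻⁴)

T_eq ≈ 391 K

Energy balance: absorbed = emitted ⇒ πR²·S(1−A) = 4πR²·σT_eq⁴, so T_eq⁴ = S(1−A)/(4σ).
T_eq = [8540 × 0.62 / (4 × 5.67×10⁻⁸)]^(1/4) = (2.33×10¹⁰)^(1/4) = 391 K.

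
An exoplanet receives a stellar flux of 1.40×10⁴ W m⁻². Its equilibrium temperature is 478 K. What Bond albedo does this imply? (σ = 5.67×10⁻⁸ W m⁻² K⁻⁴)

From T_eq⁴ = S(1−A)/(4σ): 1−A = 4σT_eq⁴/S.
1−A = 4 × 5.67×10⁻⁸ × (478)⁴ / 1.40×10⁴ = 0.846.

A ≈ 0.15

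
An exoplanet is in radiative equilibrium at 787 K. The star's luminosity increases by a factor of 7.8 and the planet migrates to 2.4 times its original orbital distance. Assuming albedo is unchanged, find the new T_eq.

T_eq ∝ L^(1/4) · d^(−1/2).
T′ = 787 × 7.8^(1/4) / 2.4^(1/2) = 849 K.

T_eq ≈ 849 K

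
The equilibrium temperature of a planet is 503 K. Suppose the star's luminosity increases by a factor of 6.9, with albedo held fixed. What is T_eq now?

T_eq ≈ 815 K

T_eq ∝ L^(1/4) · d^(−1/2).
T′ = 503 × 6.9^(1/4) = 815 K.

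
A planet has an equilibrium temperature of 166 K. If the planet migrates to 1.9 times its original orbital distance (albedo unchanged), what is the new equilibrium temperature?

T_eq ≈ 120 K

T_eq ∝ L^(1/4) · d^(−1/2).
T′ = 166 / 1.9^(1/2) = 120 K.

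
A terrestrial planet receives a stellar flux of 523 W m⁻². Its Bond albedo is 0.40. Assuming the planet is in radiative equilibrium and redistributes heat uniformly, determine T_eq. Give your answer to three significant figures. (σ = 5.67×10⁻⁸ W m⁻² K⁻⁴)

T_eq ≈ 193 K

Energy balance: absorbed = emitted ⇒ πR²·S(1−A) = 4πR²·σT_eq⁴, so T_eq⁴ = S(1−A)/(4σ).
T_eq = [523 × 0.60 / (4 × 5.67×10⁻⁸)]^(1/4) = (1.38×10⁹)^(1/4) = 193 K.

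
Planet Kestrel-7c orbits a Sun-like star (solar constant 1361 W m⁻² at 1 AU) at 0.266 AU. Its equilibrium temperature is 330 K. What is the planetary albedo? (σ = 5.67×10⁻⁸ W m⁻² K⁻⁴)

A ≈ 0.86

Flux at 0.266 AU: S = 1361/0.266² = 1.92×10⁴ W m⁻².
From T_eq⁴ = S(1−A)/(4σ): 1−A = 4σT_eq⁴/S.
1−A = 4 × 5.67×10⁻⁸ × (330)⁴ / 1.92×10⁴ = 0.140.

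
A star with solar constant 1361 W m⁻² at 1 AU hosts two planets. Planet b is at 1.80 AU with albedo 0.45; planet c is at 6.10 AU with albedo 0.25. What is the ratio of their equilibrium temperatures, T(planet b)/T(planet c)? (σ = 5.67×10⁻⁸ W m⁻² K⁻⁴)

T_eq = [S₀(1−A)/(4σd²)]^(1/4), so T ∝ (1−A)^(1/4) / √d.
T₁ = [1361×0.55/(4×5.67×10⁻⁸×1.80²)]^(1/4) = 178.65 K.
T₂ = [1361×0.75/(4×5.67×10⁻⁸×6.10²)]^(1/4) = 104.87 K.

T₁/T₂ ≈ 1.704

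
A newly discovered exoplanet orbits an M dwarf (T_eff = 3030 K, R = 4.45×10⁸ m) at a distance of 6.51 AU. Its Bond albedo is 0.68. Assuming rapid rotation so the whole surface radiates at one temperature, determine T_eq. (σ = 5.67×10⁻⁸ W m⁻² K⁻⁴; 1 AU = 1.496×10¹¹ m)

T_eq ≈ 34.4 K

d = 6.51 AU = 9.74×10¹¹ m.
L = 4πR_⋆²σT_⋆⁴ = 4π(4.45×10⁸)² × 5.67×10⁻⁸ × (3030)⁴ = 1.19×10²⁵ W.
S = L/(4πd²) = 0.998 W m⁻².
Energy balance: absorbed = emitted ⇒ πR²·S(1−A) = 4πR²·σT_eq⁴, so T_eq⁴ = S(1−A)/(4σ).
T_eq = [0.998 × 0.32 / (4 × 5.67×10⁻⁸)]^(1/4) = (1.41×10⁶)^(1/4) = 34.4 K.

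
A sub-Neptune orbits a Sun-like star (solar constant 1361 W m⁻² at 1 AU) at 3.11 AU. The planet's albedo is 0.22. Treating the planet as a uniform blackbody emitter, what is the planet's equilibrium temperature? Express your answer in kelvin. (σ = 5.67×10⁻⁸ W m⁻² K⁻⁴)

T_eq ≈ 148 K

Flux at 3.11 AU: S = 1361/3.11² = 141 W m⁻².
Energy balance: absorbed = emitted ⇒ πR²·S(1−A) = 4πR²·σT_eq⁴, so T_eq⁴ = S(1−A)/(4σ).
T_eq = [141 × 0.78 / (4 × 5.67×10⁻⁸)]^(1/4) = (4.84×10⁸)^(1/4) = 148 K.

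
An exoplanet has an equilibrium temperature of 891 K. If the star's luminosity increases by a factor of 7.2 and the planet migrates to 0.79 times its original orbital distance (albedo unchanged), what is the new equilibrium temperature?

T_eq ∝ L^(1/4) · d^(−1/2).
T′ = 891 × 7.2^(1/4) / 0.79^(1/2) = 1640 K.

T_eq ≈ 1640 K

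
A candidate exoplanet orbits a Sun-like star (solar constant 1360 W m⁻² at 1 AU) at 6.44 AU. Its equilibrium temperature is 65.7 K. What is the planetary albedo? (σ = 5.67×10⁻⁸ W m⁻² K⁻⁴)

Flux at 6.44 AU: S = 1360/6.44² = 32.8 W m⁻².
From T_eq⁴ = S(1−A)/(4σ): 1−A = 4σT_eq⁴/S.
1−A = 4 × 5.67×10⁻⁸ × (65.7)⁴ / 32.8 = 0.129.

A ≈ 0.87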